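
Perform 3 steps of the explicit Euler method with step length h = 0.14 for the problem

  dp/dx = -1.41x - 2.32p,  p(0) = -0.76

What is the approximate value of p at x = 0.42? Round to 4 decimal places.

Euler: p_{n+1} = p_n + h·f(x_n, p_n).
x=0.000000, p=-0.760000: f=1.763200 → p ← -0.760000 + 0.14·1.763200 = -0.513152
x=0.140000, p=-0.513152: f=0.993113 → p ← -0.513152 + 0.14·0.993113 = -0.374116
x=0.280000, p=-0.374116: f=0.473150 → p ← -0.374116 + 0.14·0.473150 = -0.307875
p(0.42) ≈ -0.3079

-0.3079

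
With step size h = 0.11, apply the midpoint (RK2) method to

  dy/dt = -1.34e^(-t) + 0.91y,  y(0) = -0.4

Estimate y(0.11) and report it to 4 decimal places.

-0.5889

Midpoint: k1 = f(t_n, y_n); k2 = f(t_n + h/2, y_n + (h/2)·k1); y_{n+1} = y_n + h·k2.
t=0.000000, y=-0.400000:
  k1 = f(0.000000, -0.400000) = -1.704000
  k2 = f(0.055000, -0.493720) = -1.717575
  y ← -0.400000 + 0.11·(-1.717575) = -0.588933
y(0.11) ≈ -0.5889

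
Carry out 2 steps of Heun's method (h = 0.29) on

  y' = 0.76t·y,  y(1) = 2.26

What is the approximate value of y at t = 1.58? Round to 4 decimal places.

3.9623

Heun: k1 = f(t_n, y_n); k2 = f(t_n + h, y_n + h·k1); y_{n+1} = y_n + (h/2)·(k1 + k2).
t=1.000000, y=2.260000:
  k1 = f(1.000000, 2.260000) = 1.717600
  k2 = f(1.290000, 2.758104) = 2.704045
  y ← 2.260000 + (0.29/2)·(1.717600 + 2.704045) = 2.901139
t=1.290000, y=2.901139:
  k1 = f(1.290000, 2.901139) = 2.844276
  k2 = f(1.580000, 3.725979) = 4.474155
  y ← 2.901139 + (0.29/2)·(2.844276 + 4.474155) = 3.962311
y(1.58) ≈ 3.9623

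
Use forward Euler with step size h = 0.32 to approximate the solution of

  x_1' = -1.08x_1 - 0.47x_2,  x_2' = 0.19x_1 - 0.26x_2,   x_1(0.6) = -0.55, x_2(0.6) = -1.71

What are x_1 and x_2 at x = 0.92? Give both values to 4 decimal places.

-0.1027, -1.6012

Euler on (x_1,x_2): x_1_{n+1} = x_1_n + h·x_1', x_2_{n+1} = x_2_n + h·x_2'.
0.600000: (-0.550000, -1.710000); f=(1.397700, 0.340100) → (-0.102736, -1.601168)
(x_1(0.92), x_2(0.92)) ≈ (-0.1027, -1.6012)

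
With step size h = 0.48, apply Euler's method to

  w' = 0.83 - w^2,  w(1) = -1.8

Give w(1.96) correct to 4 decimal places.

Euler: w_{n+1} = w_n + h·f(s_n, w_n).
s=1.000000, w=-1.800000: f=-2.410000 → w ← -1.800000 + 0.48·(-2.410000) = -2.956800
s=1.480000, w=-2.956800: f=-7.912666 → w ← -2.956800 + 0.48·(-7.912666) = -6.754880
w(1.96) ≈ -6.7549

-6.7549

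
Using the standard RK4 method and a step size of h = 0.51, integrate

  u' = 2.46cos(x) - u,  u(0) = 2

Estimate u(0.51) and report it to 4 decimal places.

2.1360

RK4: k1 = f(x_n, u_n); k2 = f(x_n + h/2, u_n + (h/2)·k1); k3 = f(x_n + h/2, u_n + (h/2)·k2); k4 = f(x_n + h, u_n + h·k3); u_{n+1} = u_n + (h/6)·(k1 + 2k2 + 2k3 + k4).
x=0.000000, u=2.000000:
  k1 = f(0.000000, 2.000000) = 0.460000
  k2 = f(0.255000, 2.117300) = 0.263152
  k3 = f(0.255000, 2.067104) = 0.313348
  k4 = f(0.510000, 2.159807) = -0.012856
  u ← 2.000000 + (0.51/6)·(k1 + 2k2 + 2k3 + k4) = 2.136012
u(0.51) ≈ 2.1360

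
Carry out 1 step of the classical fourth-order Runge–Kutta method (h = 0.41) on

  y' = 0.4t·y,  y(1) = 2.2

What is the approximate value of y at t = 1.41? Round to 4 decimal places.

2.6807

RK4: k1 = f(t_n, y_n); k2 = f(t_n + h/2, y_n + (h/2)·k1); k3 = f(t_n + h/2, y_n + (h/2)·k2); k4 = f(t_n + h, y_n + h·k3); y_{n+1} = y_n + (h/6)·(k1 + 2k2 + 2k3 + k4).
t=1.000000, y=2.200000:
  k1 = f(1.000000, 2.200000) = 0.880000
  k2 = f(1.205000, 2.380400) = 1.147353
  k3 = f(1.205000, 2.435207) = 1.173770
  k4 = f(1.410000, 2.681246) = 1.512223
  y ← 2.200000 + (0.41/6)·(k1 + 2k2 + 2k3 + k4) = 2.680689
y(1.41) ≈ 2.6807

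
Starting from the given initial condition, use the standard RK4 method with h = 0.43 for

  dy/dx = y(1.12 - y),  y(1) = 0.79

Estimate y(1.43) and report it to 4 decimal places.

RK4: k1 = f(x_n, y_n); k2 = f(x_n + h/2, y_n + (h/2)·k1); k3 = f(x_n + h/2, y_n + (h/2)·k2); k4 = f(x_n + h, y_n + h·k3); y_{n+1} = y_n + (h/6)·(k1 + 2k2 + 2k3 + k4).
x=1.000000, y=0.790000:
  k1 = f(1.000000, 0.790000) = 0.260700
  k2 = f(1.215000, 0.846051) = 0.231775
  k3 = f(1.215000, 0.839832) = 0.235294
  k4 = f(1.430000, 0.891177) = 0.203922
  y ← 0.790000 + (0.43/6)·(k1 + 2k2 + 2k3 + k4) = 0.890245
y(1.43) ≈ 0.8902

0.8902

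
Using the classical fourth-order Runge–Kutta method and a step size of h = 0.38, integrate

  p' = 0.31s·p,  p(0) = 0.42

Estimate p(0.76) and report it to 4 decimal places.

RK4: k1 = f(s_n, p_n); k2 = f(s_n + h/2, p_n + (h/2)·k1); k3 = f(s_n + h/2, p_n + (h/2)·k2); k4 = f(s_n + h, p_n + h·k3); p_{n+1} = p_n + (h/6)·(k1 + 2k2 + 2k3 + k4).
s=0.000000, p=0.420000:
  k1 = f(0.000000, 0.420000) = 0.000000
  k2 = f(0.190000, 0.420000) = 0.024738
  k3 = f(0.190000, 0.424700) = 0.025015
  k4 = f(0.380000, 0.429506) = 0.050596
  p ← 0.420000 + (0.38/6)·(k1 + 2k2 + 2k3 + k4) = 0.429506
s=0.380000, p=0.429506:
  k1 = f(0.380000, 0.429506) = 0.050596
  k2 = f(0.570000, 0.439120) = 0.077592
  k3 = f(0.570000, 0.444249) = 0.078499
  k4 = f(0.760000, 0.459336) = 0.108220
  p ← 0.429506 + (0.38/6)·(k1 + 2k2 + 2k3 + k4) = 0.459336
p(0.76) ≈ 0.4593

0.4593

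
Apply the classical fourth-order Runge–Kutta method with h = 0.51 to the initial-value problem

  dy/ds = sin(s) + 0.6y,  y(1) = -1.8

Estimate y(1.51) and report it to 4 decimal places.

RK4: k1 = f(s_n, y_n); k2 = f(s_n + h/2, y_n + (h/2)·k1); k3 = f(s_n + h/2, y_n + (h/2)·k2); k4 = f(s_n + h, y_n + h·k3); y_{n+1} = y_n + (h/6)·(k1 + 2k2 + 2k3 + k4).
s=1.000000, y=-1.800000:
  k1 = f(1.000000, -1.800000) = -0.238529
  k2 = f(1.255000, -1.860825) = -0.165946
  k3 = f(1.255000, -1.842316) = -0.154840
  k4 = f(1.510000, -1.878969) = -0.129229
  y ← -1.800000 + (0.51/6)·(k1 + 2k2 + 2k3 + k4) = -1.885793
y(1.51) ≈ -1.8858

-1.8858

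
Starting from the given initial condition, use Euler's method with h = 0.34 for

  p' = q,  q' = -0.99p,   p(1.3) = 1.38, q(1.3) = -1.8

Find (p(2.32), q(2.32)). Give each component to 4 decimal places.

Euler on (p,q): p_{n+1} = p_n + h·p', q_{n+1} = q_n + h·q'.
1.300000: (1.380000, -1.800000); f=(-1.800000, -1.366200) → (0.768000, -2.264508)
1.640000: (0.768000, -2.264508); f=(-2.264508, -0.760320) → (-0.001933, -2.523017)
1.980000: (-0.001933, -2.523017); f=(-2.523017, 0.001913) → (-0.859758, -2.522366)
(p(2.32), q(2.32)) ≈ (-0.8598, -2.5224)

-0.8598, -2.5224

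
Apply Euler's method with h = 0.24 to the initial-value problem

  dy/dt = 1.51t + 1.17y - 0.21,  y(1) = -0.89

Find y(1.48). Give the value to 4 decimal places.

Euler: y_{n+1} = y_n + h·f(t_n, y_n).
t=1.000000, y=-0.890000: f=0.258700 → y ← -0.890000 + 0.24·0.258700 = -0.827912
t=1.240000, y=-0.827912: f=0.693743 → y ← -0.827912 + 0.24·0.693743 = -0.661414
y(1.48) ≈ -0.6614

-0.6614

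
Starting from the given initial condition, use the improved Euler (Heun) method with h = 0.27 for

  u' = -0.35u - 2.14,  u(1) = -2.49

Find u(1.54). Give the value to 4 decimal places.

-3.1132

Heun: k1 = f(x_n, u_n); k2 = f(x_n + h, u_n + h·k1); u_{n+1} = u_n + (h/2)·(k1 + k2).
x=1.000000, u=-2.490000:
  k1 = f(1.000000, -2.490000) = -1.268500
  k2 = f(1.270000, -2.832495) = -1.148627
  u ← -2.490000 + (0.27/2)·(-1.268500 + (-1.148627)) = -2.816312
x=1.270000, u=-2.816312:
  k1 = f(1.270000, -2.816312) = -1.154291
  k2 = f(1.540000, -3.127971) = -1.045210
  u ← -2.816312 + (0.27/2)·(-1.154291 + (-1.045210)) = -3.113245
u(1.54) ≈ -3.1132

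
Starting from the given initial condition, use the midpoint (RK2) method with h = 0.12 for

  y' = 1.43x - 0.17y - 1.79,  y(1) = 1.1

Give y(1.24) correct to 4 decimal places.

Midpoint: k1 = f(x_n, y_n); k2 = f(x_n + h/2, y_n + (h/2)·k1); y_{n+1} = y_n + h·k2.
x=1.000000, y=1.100000:
  k1 = f(1.000000, 1.100000) = -0.547000
  k2 = f(1.060000, 1.067180) = -0.455621
  y ← 1.100000 + 0.12·(-0.455621) = 1.045326
x=1.120000, y=1.045326:
  k1 = f(1.120000, 1.045326) = -0.366105
  k2 = f(1.180000, 1.023359) = -0.276571
  y ← 1.045326 + 0.12·(-0.276571) = 1.012137
y(1.24) ≈ 1.0121

1.0121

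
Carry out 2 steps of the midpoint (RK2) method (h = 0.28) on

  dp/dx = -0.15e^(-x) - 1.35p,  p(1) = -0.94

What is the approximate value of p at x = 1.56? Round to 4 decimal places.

Midpoint: k1 = f(x_n, p_n); k2 = f(x_n + h/2, p_n + (h/2)·k1); p_{n+1} = p_n + h·k2.
x=1.000000, p=-0.940000:
  k1 = f(1.000000, -0.940000) = 1.213818
  k2 = f(1.140000, -0.770065) = 0.991616
  p ← -0.940000 + 0.28·0.991616 = -0.662348
x=1.280000, p=-0.662348:
  k1 = f(1.280000, -0.662348) = 0.852464
  k2 = f(1.420000, -0.543003) = 0.696797
  p ← -0.662348 + 0.28·0.696797 = -0.467245
p(1.56) ≈ -0.4672

-0.4672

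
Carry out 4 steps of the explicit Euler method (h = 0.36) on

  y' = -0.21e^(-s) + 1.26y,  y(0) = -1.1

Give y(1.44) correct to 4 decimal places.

Euler: y_{n+1} = y_n + h·f(s_n, y_n).
s=0.000000, y=-1.100000: f=-1.596000 → y ← -1.100000 + 0.36·(-1.596000) = -1.674560
s=0.360000, y=-1.674560: f=-2.256458 → y ← -1.674560 + 0.36·(-2.256458) = -2.486885
s=0.720000, y=-2.486885: f=-3.235693 → y ← -2.486885 + 0.36·(-3.235693) = -3.651734
s=1.080000, y=-3.651734: f=-4.672500 → y ← -3.651734 + 0.36·(-4.672500) = -5.333834
y(1.44) ≈ -5.3338

-5.3338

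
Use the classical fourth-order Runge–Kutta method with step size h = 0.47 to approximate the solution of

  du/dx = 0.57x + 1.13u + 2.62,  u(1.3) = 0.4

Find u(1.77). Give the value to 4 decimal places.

2.8390

RK4: k1 = f(x_n, u_n); k2 = f(x_n + h/2, u_n + (h/2)·k1); k3 = f(x_n + h/2, u_n + (h/2)·k2); k4 = f(x_n + h, u_n + h·k3); u_{n+1} = u_n + (h/6)·(k1 + 2k2 + 2k3 + k4).
x=1.300000, u=0.400000:
  k1 = f(1.300000, 0.400000) = 3.813000
  k2 = f(1.535000, 1.296055) = 4.959492
  k3 = f(1.535000, 1.565481) = 5.263943
  k4 = f(1.770000, 2.874053) = 6.876580
  u ← 0.400000 + (0.47/6)·(k1 + 2k2 + 2k3 + k4) = 2.839022
u(1.77) ≈ 2.8390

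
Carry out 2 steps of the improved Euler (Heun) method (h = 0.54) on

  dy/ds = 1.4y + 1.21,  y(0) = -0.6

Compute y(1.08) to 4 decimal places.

0.2375

Heun: k1 = f(s_n, y_n); k2 = f(s_n + h, y_n + h·k1); y_{n+1} = y_n + (h/2)·(k1 + k2).
s=0.000000, y=-0.600000:
  k1 = f(0.000000, -0.600000) = 0.370000
  k2 = f(0.540000, -0.400200) = 0.649720
  y ← -0.600000 + (0.54/2)·(0.370000 + 0.649720) = -0.324676
s=0.540000, y=-0.324676:
  k1 = f(0.540000, -0.324676) = 0.755454
  k2 = f(1.080000, 0.083270) = 1.326578
  y ← -0.324676 + (0.54/2)·(0.755454 + 1.326578) = 0.237473
y(1.08) ≈ 0.2375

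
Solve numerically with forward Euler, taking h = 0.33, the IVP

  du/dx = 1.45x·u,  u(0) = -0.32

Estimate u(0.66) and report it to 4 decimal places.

Euler: u_{n+1} = u_n + h·f(x_n, u_n).
x=0.000000, u=-0.320000: f=0.000000 → u ← -0.320000 + 0.33·0.000000 = -0.320000
x=0.330000, u=-0.320000: f=-0.153120 → u ← -0.320000 + 0.33·(-0.153120) = -0.370530
u(0.66) ≈ -0.3705

-0.3705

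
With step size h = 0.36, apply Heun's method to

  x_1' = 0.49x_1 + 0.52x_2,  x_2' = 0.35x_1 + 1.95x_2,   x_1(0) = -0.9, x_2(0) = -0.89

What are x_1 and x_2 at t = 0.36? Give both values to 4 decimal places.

Heun on (x_1,x_2): k1 = f(t_n, state_n); k2 = f(t_n + h, state_n + h·k1); state_{n+1} = state_n + (h/2)·(k1 + k2).
0.000000: (-0.900000, -0.890000)
  k1 = (-0.903800, -2.050500)
  predictor → (-1.225368, -1.628180)
  k2 = (-1.447084, -3.603830)
  → (-1.323159, -1.907779)
(x_1(0.36), x_2(0.36)) ≈ (-1.3232, -1.9078)

-1.3232, -1.9078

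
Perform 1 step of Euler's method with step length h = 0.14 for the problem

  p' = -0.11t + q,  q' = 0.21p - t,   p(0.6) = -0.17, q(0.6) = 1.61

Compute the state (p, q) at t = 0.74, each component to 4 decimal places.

Euler on (p,q): p_{n+1} = p_n + h·p', q_{n+1} = q_n + h·q'.
0.600000: (-0.170000, 1.610000); f=(1.544000, -0.635700) → (0.046160, 1.521002)
(p(0.74), q(0.74)) ≈ (0.0462, 1.5210)

0.0462, 1.5210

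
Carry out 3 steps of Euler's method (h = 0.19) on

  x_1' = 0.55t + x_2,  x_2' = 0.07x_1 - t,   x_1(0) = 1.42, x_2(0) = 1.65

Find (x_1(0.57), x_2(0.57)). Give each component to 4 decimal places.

2.4248, 1.6112

Euler on (x_1,x_2): x_1_{n+1} = x_1_n + h·x_1', x_2_{n+1} = x_2_n + h·x_2'.
0.000000: (1.420000, 1.650000); f=(1.650000, 0.099400) → (1.733500, 1.668886)
0.190000: (1.733500, 1.668886); f=(1.773386, -0.068655) → (2.070443, 1.655842)
0.380000: (2.070443, 1.655842); f=(1.864842, -0.235069) → (2.424763, 1.611178)
(x_1(0.57), x_2(0.57)) ≈ (2.4248, 1.6112)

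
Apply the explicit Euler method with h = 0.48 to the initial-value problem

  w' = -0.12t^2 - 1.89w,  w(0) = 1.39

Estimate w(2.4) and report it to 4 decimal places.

-0.2239

Euler: w_{n+1} = w_n + h·f(t_n, w_n).
t=0.000000, w=1.390000: f=-2.627100 → w ← 1.390000 + 0.48·(-2.627100) = 0.128992
t=0.480000, w=0.128992: f=-0.271443 → w ← 0.128992 + 0.48·(-0.271443) = -0.001301
t=0.960000, w=-0.001301: f=-0.108134 → w ← -0.001301 + 0.48·(-0.108134) = -0.053205
t=1.440000, w=-0.053205: f=-0.148275 → w ← -0.053205 + 0.48·(-0.148275) = -0.124377
t=1.920000, w=-0.124377: f=-0.207296 → w ← -0.124377 + 0.48·(-0.207296) = -0.223879
w(2.4) ≈ -0.2239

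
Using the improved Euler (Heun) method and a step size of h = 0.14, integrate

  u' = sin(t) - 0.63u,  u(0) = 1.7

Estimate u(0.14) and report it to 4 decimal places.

Heun: k1 = f(t_n, u_n); k2 = f(t_n + h, u_n + h·k1); u_{n+1} = u_n + (h/2)·(k1 + k2).
t=0.000000, u=1.700000:
  k1 = f(0.000000, 1.700000) = -1.071000
  k2 = f(0.140000, 1.550060) = -0.836995
  u ← 1.700000 + (0.14/2)·(-1.071000 + (-0.836995)) = 1.566440
u(0.14) ≈ 1.5664

1.5664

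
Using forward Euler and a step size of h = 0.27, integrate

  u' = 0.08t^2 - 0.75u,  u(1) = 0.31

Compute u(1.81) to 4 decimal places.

0.2500

Euler: u_{n+1} = u_n + h·f(t_n, u_n).
t=1.000000, u=0.310000: f=-0.152500 → u ← 0.310000 + 0.27·(-0.152500) = 0.268825
t=1.270000, u=0.268825: f=-0.072587 → u ← 0.268825 + 0.27·(-0.072587) = 0.249227
t=1.540000, u=0.249227: f=0.002808 → u ← 0.249227 + 0.27·0.002808 = 0.249985
u(1.81) ≈ 0.2500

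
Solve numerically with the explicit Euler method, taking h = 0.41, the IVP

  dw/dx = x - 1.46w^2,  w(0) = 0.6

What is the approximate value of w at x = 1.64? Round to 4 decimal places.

0.9059

Euler: w_{n+1} = w_n + h·f(x_n, w_n).
x=0.000000, w=0.600000: f=-0.525600 → w ← 0.600000 + 0.41·(-0.525600) = 0.384504
x=0.410000, w=0.384504: f=0.194149 → w ← 0.384504 + 0.41·0.194149 = 0.464105
x=0.820000, w=0.464105: f=0.505526 → w ← 0.464105 + 0.41·0.505526 = 0.671370
x=1.230000, w=0.671370: f=0.571922 → w ← 0.671370 + 0.41·0.571922 = 0.905859
w(1.64) ≈ 0.9059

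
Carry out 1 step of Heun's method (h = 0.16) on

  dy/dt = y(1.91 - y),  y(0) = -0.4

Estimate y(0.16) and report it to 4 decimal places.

-0.5816

Heun: k1 = f(t_n, y_n); k2 = f(t_n + h, y_n + h·k1); y_{n+1} = y_n + (h/2)·(k1 + k2).
t=0.000000, y=-0.400000:
  k1 = f(0.000000, -0.400000) = -0.924000
  k2 = f(0.160000, -0.547840) = -1.346503
  y ← -0.400000 + (0.16/2)·(-0.924000 + (-1.346503)) = -0.581640
y(0.16) ≈ -0.5816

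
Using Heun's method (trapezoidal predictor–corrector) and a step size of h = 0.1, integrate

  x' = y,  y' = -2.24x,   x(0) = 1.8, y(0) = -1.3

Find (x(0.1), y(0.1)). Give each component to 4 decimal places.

1.6498, -1.6886

Heun on (x,y): k1 = f(t_n, state_n); k2 = f(t_n + h, state_n + h·k1); state_{n+1} = state_n + (h/2)·(k1 + k2).
0.000000: (1.800000, -1.300000)
  k1 = (-1.300000, -4.032000)
  predictor → (1.670000, -1.703200)
  k2 = (-1.703200, -3.740800)
  → (1.649840, -1.688640)
(x(0.1), y(0.1)) ≈ (1.6498, -1.6886)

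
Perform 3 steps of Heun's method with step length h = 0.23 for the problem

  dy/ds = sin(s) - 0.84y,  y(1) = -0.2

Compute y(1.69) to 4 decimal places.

0.3875

Heun: k1 = f(s_n, y_n); k2 = f(s_n + h, y_n + h·k1); y_{n+1} = y_n + (h/2)·(k1 + k2).
s=1.000000, y=-0.200000:
  k1 = f(1.000000, -0.200000) = 1.009471
  k2 = f(1.230000, 0.032178) = 0.915459
  y ← -0.200000 + (0.23/2)·(1.009471 + 0.915459) = 0.021367
s=1.230000, y=0.021367:
  k1 = f(1.230000, 0.021367) = 0.924541
  k2 = f(1.460000, 0.234011) = 0.797299
  y ← 0.021367 + (0.23/2)·(0.924541 + 0.797299) = 0.219378
s=1.460000, y=0.219378:
  k1 = f(1.460000, 0.219378) = 0.809590
  k2 = f(1.690000, 0.405584) = 0.652213
  y ← 0.219378 + (0.23/2)·(0.809590 + 0.652213) = 0.387486
y(1.69) ≈ 0.3875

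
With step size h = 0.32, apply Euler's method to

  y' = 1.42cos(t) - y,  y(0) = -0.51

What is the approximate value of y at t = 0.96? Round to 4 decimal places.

0.7075

Euler: y_{n+1} = y_n + h·f(t_n, y_n).
t=0.000000, y=-0.510000: f=1.930000 → y ← -0.510000 + 0.32·1.930000 = 0.107600
t=0.320000, y=0.107600: f=1.240314 → y ← 0.107600 + 0.32·1.240314 = 0.504501
t=0.640000, y=0.504501: f=0.634475 → y ← 0.504501 + 0.32·0.634475 = 0.707533
y(0.96) ≈ 0.7075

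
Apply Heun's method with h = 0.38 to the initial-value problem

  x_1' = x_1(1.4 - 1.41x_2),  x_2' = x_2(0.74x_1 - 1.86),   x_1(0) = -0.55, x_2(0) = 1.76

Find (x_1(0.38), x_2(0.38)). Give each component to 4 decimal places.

Heun on (x_1,x_2): k1 = f(t_n, state_n); k2 = f(t_n + h, state_n + h·k1); state_{n+1} = state_n + (h/2)·(k1 + k2).
0.000000: (-0.550000, 1.760000)
  k1 = (0.594880, -3.989920)
  predictor → (-0.323946, 0.243830)
  k2 = (-0.342151, -0.511976)
  → (-0.501982, 0.904640)
(x_1(0.38), x_2(0.38)) ≈ (-0.5020, 0.9046)

-0.5020, 0.9046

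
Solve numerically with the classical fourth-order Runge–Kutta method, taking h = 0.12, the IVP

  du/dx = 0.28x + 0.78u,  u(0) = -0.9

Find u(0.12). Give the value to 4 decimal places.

RK4: k1 = f(x_n, u_n); k2 = f(x_n + h/2, u_n + (h/2)·k1); k3 = f(x_n + h/2, u_n + (h/2)·k2); k4 = f(x_n + h, u_n + h·k3); u_{n+1} = u_n + (h/6)·(k1 + 2k2 + 2k3 + k4).
x=0.000000, u=-0.900000:
  k1 = f(0.000000, -0.900000) = -0.702000
  k2 = f(0.060000, -0.942120) = -0.718054
  k3 = f(0.060000, -0.943083) = -0.718805
  k4 = f(0.120000, -0.986257) = -0.735680
  u ← -0.900000 + (0.12/6)·(k1 + 2k2 + 2k3 + k4) = -0.986228
u(0.12) ≈ -0.9862

-0.9862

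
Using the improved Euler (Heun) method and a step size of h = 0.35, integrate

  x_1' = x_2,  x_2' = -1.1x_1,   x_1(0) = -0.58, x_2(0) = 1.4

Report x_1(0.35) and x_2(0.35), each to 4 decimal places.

Heun on (x_1,x_2): k1 = f(s_n, state_n); k2 = f(s_n + h, state_n + h·k1); state_{n+1} = state_n + (h/2)·(k1 + k2).
0.000000: (-0.580000, 1.400000)
  k1 = (1.400000, 0.638000)
  predictor → (-0.090000, 1.623300)
  k2 = (1.623300, 0.099000)
  → (-0.050922, 1.528975)
(x_1(0.35), x_2(0.35)) ≈ (-0.0509, 1.5290)

-0.0509, 1.5290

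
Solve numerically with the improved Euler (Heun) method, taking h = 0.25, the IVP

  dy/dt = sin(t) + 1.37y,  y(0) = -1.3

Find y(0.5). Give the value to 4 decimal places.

Heun: k1 = f(t_n, y_n); k2 = f(t_n + h, y_n + h·k1); y_{n+1} = y_n + (h/2)·(k1 + k2).
t=0.000000, y=-1.300000:
  k1 = f(0.000000, -1.300000) = -1.781000
  k2 = f(0.250000, -1.745250) = -2.143589
  y ← -1.300000 + (0.25/2)·(-1.781000 + (-2.143589)) = -1.790574
t=0.250000, y=-1.790574:
  k1 = f(0.250000, -1.790574) = -2.205682
  k2 = f(0.500000, -2.341994) = -2.729106
  y ← -1.790574 + (0.25/2)·(-2.205682 + (-2.729106)) = -2.407422
y(0.5) ≈ -2.4074

-2.4074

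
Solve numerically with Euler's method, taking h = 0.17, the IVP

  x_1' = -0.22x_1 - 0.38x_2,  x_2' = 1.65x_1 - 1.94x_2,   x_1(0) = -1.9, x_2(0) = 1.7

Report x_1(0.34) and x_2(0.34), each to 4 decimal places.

Euler on (x_1,x_2): x_1_{n+1} = x_1_n + h·x_1', x_2_{n+1} = x_2_n + h·x_2'.
0.000000: (-1.900000, 1.700000); f=(-0.228000, -6.433000) → (-1.938760, 0.606390)
0.170000: (-1.938760, 0.606390); f=(0.196099, -4.375351) → (-1.905423, -0.137420)
(x_1(0.34), x_2(0.34)) ≈ (-1.9054, -0.1374)

-1.9054, -0.1374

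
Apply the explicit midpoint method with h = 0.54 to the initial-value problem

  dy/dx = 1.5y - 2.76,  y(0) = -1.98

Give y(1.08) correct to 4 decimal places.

Midpoint: k1 = f(x_n, y_n); k2 = f(x_n + h/2, y_n + (h/2)·k1); y_{n+1} = y_n + h·k2.
x=0.000000, y=-1.980000:
  k1 = f(0.000000, -1.980000) = -5.730000
  k2 = f(0.270000, -3.527100) = -8.050650
  y ← -1.980000 + 0.54·(-8.050650) = -6.327351
x=0.540000, y=-6.327351:
  k1 = f(0.540000, -6.327351) = -12.251027
  k2 = f(0.810000, -9.635128) = -17.212692
  y ← -6.327351 + 0.54·(-17.212692) = -15.622205
y(1.08) ≈ -15.6222

-15.6222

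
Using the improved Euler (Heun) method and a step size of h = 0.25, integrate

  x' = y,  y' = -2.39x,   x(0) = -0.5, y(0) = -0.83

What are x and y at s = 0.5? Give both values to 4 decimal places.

-0.7374, -0.0338

Heun on (x,y): k1 = f(s_n, state_n); k2 = f(s_n + h, state_n + h·k1); state_{n+1} = state_n + (h/2)·(k1 + k2).
0.000000: (-0.500000, -0.830000)
  k1 = (-0.830000, 1.195000)
  predictor → (-0.707500, -0.531250)
  k2 = (-0.531250, 1.690925)
  → (-0.670156, -0.469259)
0.250000: (-0.670156, -0.469259)
  k1 = (-0.469259, 1.601673)
  predictor → (-0.787471, -0.068841)
  k2 = (-0.068841, 1.882056)
  → (-0.737419, -0.033793)
(x(0.5), y(0.5)) ≈ (-0.7374, -0.0338)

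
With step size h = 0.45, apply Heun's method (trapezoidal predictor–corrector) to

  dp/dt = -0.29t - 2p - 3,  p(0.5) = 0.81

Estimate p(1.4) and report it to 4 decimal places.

-1.0414

Heun: k1 = f(t_n, p_n); k2 = f(t_n + h, p_n + h·k1); p_{n+1} = p_n + (h/2)·(k1 + k2).
t=0.500000, p=0.810000:
  k1 = f(0.500000, 0.810000) = -4.765000
  k2 = f(0.950000, -1.334250) = -0.607000
  p ← 0.810000 + (0.45/2)·(-4.765000 + (-0.607000)) = -0.398700
t=0.950000, p=-0.398700:
  k1 = f(0.950000, -0.398700) = -2.478100
  k2 = f(1.400000, -1.513845) = -0.378310
  p ← -0.398700 + (0.45/2)·(-2.478100 + (-0.378310)) = -1.041392
p(1.4) ≈ -1.0414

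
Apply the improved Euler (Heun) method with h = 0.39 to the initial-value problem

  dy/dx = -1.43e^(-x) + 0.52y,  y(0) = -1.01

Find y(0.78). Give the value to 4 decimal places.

-2.5078

Heun: k1 = f(x_n, y_n); k2 = f(x_n + h, y_n + h·k1); y_{n+1} = y_n + (h/2)·(k1 + k2).
x=0.000000, y=-1.010000:
  k1 = f(0.000000, -1.010000) = -1.955200
  k2 = f(0.390000, -1.772528) = -1.889906
  y ← -1.010000 + (0.39/2)·(-1.955200 + (-1.889906)) = -1.759796
x=0.390000, y=-1.759796:
  k1 = f(0.390000, -1.759796) = -1.883285
  k2 = f(0.780000, -2.494277) = -1.952545
  y ← -1.759796 + (0.39/2)·(-1.883285 + (-1.952545)) = -2.507782
y(0.78) ≈ -2.5078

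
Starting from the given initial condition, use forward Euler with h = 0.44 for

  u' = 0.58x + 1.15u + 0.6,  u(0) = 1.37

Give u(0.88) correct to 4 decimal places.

3.8811

Euler: u_{n+1} = u_n + h·f(x_n, u_n).
x=0.000000, u=1.370000: f=2.175500 → u ← 1.370000 + 0.44·2.175500 = 2.327220
x=0.440000, u=2.327220: f=3.531503 → u ← 2.327220 + 0.44·3.531503 = 3.881081
u(0.88) ≈ 3.8811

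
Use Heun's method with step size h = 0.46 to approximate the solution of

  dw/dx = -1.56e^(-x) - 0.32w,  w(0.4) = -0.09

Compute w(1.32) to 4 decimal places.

-0.6007

Heun: k1 = f(x_n, w_n); k2 = f(x_n + h, w_n + h·k1); w_{n+1} = w_n + (h/2)·(k1 + k2).
x=0.400000, w=-0.090000:
  k1 = f(0.400000, -0.090000) = -1.016899
  k2 = f(0.860000, -0.557774) = -0.481645
  w ← -0.090000 + (0.46/2)·(-1.016899 + (-0.481645)) = -0.434665
x=0.860000, w=-0.434665:
  k1 = f(0.860000, -0.434665) = -0.521040
  k2 = f(1.320000, -0.674344) = -0.200941
  w ← -0.434665 + (0.46/2)·(-0.521040 + (-0.200941)) = -0.600721
w(1.32) ≈ -0.6007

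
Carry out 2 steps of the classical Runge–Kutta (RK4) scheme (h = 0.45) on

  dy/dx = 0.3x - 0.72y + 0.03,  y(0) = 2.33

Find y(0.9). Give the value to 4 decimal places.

1.3378

RK4: k1 = f(x_n, y_n); k2 = f(x_n + h/2, y_n + (h/2)·k1); k3 = f(x_n + h/2, y_n + (h/2)·k2); k4 = f(x_n + h, y_n + h·k3); y_{n+1} = y_n + (h/6)·(k1 + 2k2 + 2k3 + k4).
x=0.000000, y=2.330000:
  k1 = f(0.000000, 2.330000) = -1.647600
  k2 = f(0.225000, 1.959290) = -1.313189
  k3 = f(0.225000, 2.034533) = -1.367363
  k4 = f(0.450000, 1.714686) = -1.069574
  y ← 2.330000 + (0.45/6)·(k1 + 2k2 + 2k3 + k4) = 1.724129
x=0.450000, y=1.724129:
  k1 = f(0.450000, 1.724129) = -1.076373
  k2 = f(0.675000, 1.481945) = -0.834501
  k3 = f(0.675000, 1.536366) = -0.873684
  k4 = f(0.900000, 1.330971) = -0.658299
  y ← 1.724129 + (0.45/6)·(k1 + 2k2 + 2k3 + k4) = 1.337801
y(0.9) ≈ 1.3378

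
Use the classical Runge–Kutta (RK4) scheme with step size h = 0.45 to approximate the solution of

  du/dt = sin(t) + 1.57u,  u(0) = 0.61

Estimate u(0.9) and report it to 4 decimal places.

RK4: k1 = f(t_n, u_n); k2 = f(t_n + h/2, u_n + (h/2)·k1); k3 = f(t_n + h/2, u_n + (h/2)·k2); k4 = f(t_n + h, u_n + h·k3); u_{n+1} = u_n + (h/6)·(k1 + 2k2 + 2k3 + k4).
t=0.000000, u=0.610000:
  k1 = f(0.000000, 0.610000) = 0.957700
  k2 = f(0.225000, 0.825483) = 1.519114
  k3 = f(0.225000, 0.951801) = 1.717433
  k4 = f(0.450000, 1.382845) = 2.606032
  u ← 0.610000 + (0.45/6)·(k1 + 2k2 + 2k3 + k4) = 1.362762
t=0.450000, u=1.362762:
  k1 = f(0.450000, 1.362762) = 2.574502
  k2 = f(0.675000, 1.942025) = 3.673876
  k3 = f(0.675000, 2.189384) = 4.062231
  k4 = f(0.900000, 3.190766) = 5.792829
  u ← 1.362762 + (0.45/6)·(k1 + 2k2 + 2k3 + k4) = 3.150728
u(0.9) ≈ 3.1507

3.1507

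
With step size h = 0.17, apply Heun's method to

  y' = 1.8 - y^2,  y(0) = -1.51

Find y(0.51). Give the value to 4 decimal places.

-2.1034

Heun: k1 = f(x_n, y_n); k2 = f(x_n + h, y_n + h·k1); y_{n+1} = y_n + (h/2)·(k1 + k2).
x=0.000000, y=-1.510000:
  k1 = f(0.000000, -1.510000) = -0.480100
  k2 = f(0.170000, -1.591617) = -0.733245
  y ← -1.510000 + (0.17/2)·(-0.480100 + (-0.733245)) = -1.613134
x=0.170000, y=-1.613134:
  k1 = f(0.170000, -1.613134) = -0.802202
  k2 = f(0.340000, -1.749509) = -1.260781
  y ← -1.613134 + (0.17/2)·(-0.802202 + (-1.260781)) = -1.788488
x=0.340000, y=-1.788488:
  k1 = f(0.340000, -1.788488) = -1.398689
  k2 = f(0.510000, -2.026265) = -2.305750
  y ← -1.788488 + (0.17/2)·(-1.398689 + (-2.305750)) = -2.103365
y(0.51) ≈ -2.1034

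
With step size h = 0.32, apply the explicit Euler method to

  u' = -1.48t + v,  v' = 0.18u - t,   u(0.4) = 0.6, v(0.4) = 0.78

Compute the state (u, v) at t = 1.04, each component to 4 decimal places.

Euler on (u,v): u_{n+1} = u_n + h·u', v_{n+1} = v_n + h·v'.
0.400000: (0.600000, 0.780000); f=(0.188000, -0.292000) → (0.660160, 0.686560)
0.720000: (0.660160, 0.686560); f=(-0.379040, -0.601171) → (0.538867, 0.494185)
(u(1.04), v(1.04)) ≈ (0.5389, 0.4942)

0.5389, 0.4942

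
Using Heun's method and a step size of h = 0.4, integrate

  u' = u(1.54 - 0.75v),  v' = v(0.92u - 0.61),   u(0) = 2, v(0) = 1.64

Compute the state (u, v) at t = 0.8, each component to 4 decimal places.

1.2977, 4.1165

Heun on (u,v): k1 = f(t_n, state_n); k2 = f(t_n + h, state_n + h·k1); state_{n+1} = state_n + (h/2)·(k1 + k2).
0.000000: (2.000000, 1.640000)
  k1 = (0.620000, 2.017200)
  predictor → (2.248000, 2.446880)
  k2 = (-0.663520, 3.567943)
  → (1.991296, 2.757029)
0.400000: (1.991296, 2.757029)
  k1 = (-1.050949, 3.369068)
  predictor → (1.570916, 4.104656)
  k2 = (-2.416842, 3.428385)
  → (1.297738, 4.116519)
(u(0.8), v(0.8)) ≈ (1.2977, 4.1165)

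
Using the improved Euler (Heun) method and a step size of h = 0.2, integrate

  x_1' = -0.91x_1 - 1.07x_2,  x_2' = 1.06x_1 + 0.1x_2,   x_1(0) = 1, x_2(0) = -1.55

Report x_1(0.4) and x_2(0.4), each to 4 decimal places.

1.1724, -1.1304

Heun on (x_1,x_2): k1 = f(x_n, state_n); k2 = f(x_n + h, state_n + h·k1); state_{n+1} = state_n + (h/2)·(k1 + k2).
0.000000: (1.000000, -1.550000)
  k1 = (0.748500, 0.905000)
  predictor → (1.149700, -1.369000)
  k2 = (0.418603, 1.081782)
  → (1.116710, -1.351322)
0.200000: (1.116710, -1.351322)
  k1 = (0.429708, 1.048581)
  predictor → (1.202652, -1.141606)
  k2 = (0.127105, 1.160650)
  → (1.172392, -1.130399)
(x_1(0.4), x_2(0.4)) ≈ (1.1724, -1.1304)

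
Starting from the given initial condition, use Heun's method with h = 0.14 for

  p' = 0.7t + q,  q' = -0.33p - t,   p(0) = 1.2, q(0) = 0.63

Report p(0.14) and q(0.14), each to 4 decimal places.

1.2912, 0.5627

Heun on (p,q): k1 = f(t_n, state_n); k2 = f(t_n + h, state_n + h·k1); state_{n+1} = state_n + (h/2)·(k1 + k2).
0.000000: (1.200000, 0.630000)
  k1 = (0.630000, -0.396000)
  predictor → (1.288200, 0.574560)
  k2 = (0.672560, -0.565106)
  → (1.291179, 0.562723)
(p(0.14), q(0.14)) ≈ (1.2912, 0.5627)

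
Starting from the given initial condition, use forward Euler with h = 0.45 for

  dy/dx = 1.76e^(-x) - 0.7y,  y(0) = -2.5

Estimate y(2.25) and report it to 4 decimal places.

0.3823

Euler: y_{n+1} = y_n + h·f(x_n, y_n).
x=0.000000, y=-2.500000: f=3.510000 → y ← -2.500000 + 0.45·3.510000 = -0.920500
x=0.450000, y=-0.920500: f=1.766576 → y ← -0.920500 + 0.45·1.766576 = -0.125541
x=0.900000, y=-0.125541: f=0.803441 → y ← -0.125541 + 0.45·0.803441 = 0.236008
x=1.350000, y=0.236008: f=0.291058 → y ← 0.236008 + 0.45·0.291058 = 0.366983
x=1.800000, y=0.366983: f=0.034038 → y ← 0.366983 + 0.45·0.034038 = 0.382300
y(2.25) ≈ 0.3823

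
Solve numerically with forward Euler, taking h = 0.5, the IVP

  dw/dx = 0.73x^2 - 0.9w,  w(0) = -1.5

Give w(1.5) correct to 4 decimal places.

Euler: w_{n+1} = w_n + h·f(x_n, w_n).
x=0.000000, w=-1.500000: f=1.350000 → w ← -1.500000 + 0.5·1.350000 = -0.825000
x=0.500000, w=-0.825000: f=0.925000 → w ← -0.825000 + 0.5·0.925000 = -0.362500
x=1.000000, w=-0.362500: f=1.056250 → w ← -0.362500 + 0.5·1.056250 = 0.165625
w(1.5) ≈ 0.1656

0.1656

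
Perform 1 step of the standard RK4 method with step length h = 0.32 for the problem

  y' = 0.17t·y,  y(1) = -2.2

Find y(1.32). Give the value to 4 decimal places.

-2.3433

RK4: k1 = f(t_n, y_n); k2 = f(t_n + h/2, y_n + (h/2)·k1); k3 = f(t_n + h/2, y_n + (h/2)·k2); k4 = f(t_n + h, y_n + h·k3); y_{n+1} = y_n + (h/6)·(k1 + 2k2 + 2k3 + k4).
t=1.000000, y=-2.200000:
  k1 = f(1.000000, -2.200000) = -0.374000
  k2 = f(1.160000, -2.259840) = -0.445640
  k3 = f(1.160000, -2.271302) = -0.447901
  k4 = f(1.320000, -2.343328) = -0.525843
  y ← -2.200000 + (0.32/6)·(k1 + 2k2 + 2k3 + k4) = -2.343303
y(1.32) ≈ -2.3433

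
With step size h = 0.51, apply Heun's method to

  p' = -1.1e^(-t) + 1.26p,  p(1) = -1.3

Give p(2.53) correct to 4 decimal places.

Heun: k1 = f(t_n, p_n); k2 = f(t_n + h, p_n + h·k1); p_{n+1} = p_n + (h/2)·(k1 + k2).
t=1.000000, p=-1.300000:
  k1 = f(1.000000, -1.300000) = -2.042667
  k2 = f(1.510000, -2.341760) = -3.193619
  p ← -1.300000 + (0.51/2)·(-2.042667 + (-3.193619)) = -2.635253
t=1.510000, p=-2.635253:
  k1 = f(1.510000, -2.635253) = -3.563420
  k2 = f(2.020000, -4.452597) = -5.756193
  p ← -2.635253 + (0.51/2)·(-3.563420 + (-5.756193)) = -5.011754
t=2.020000, p=-5.011754:
  k1 = f(2.020000, -5.011754) = -6.460732
  k2 = f(2.530000, -8.306728) = -10.554102
  p ← -5.011754 + (0.51/2)·(-6.460732 + (-10.554102)) = -9.350537
p(2.53) ≈ -9.3505

-9.3505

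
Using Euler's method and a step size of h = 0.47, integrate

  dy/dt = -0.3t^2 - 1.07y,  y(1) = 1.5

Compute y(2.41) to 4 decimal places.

-0.5327

Euler: y_{n+1} = y_n + h·f(t_n, y_n).
t=1.000000, y=1.500000: f=-1.905000 → y ← 1.500000 + 0.47·(-1.905000) = 0.604650
t=1.470000, y=0.604650: f=-1.295246 → y ← 0.604650 + 0.47·(-1.295246) = -0.004115
t=1.940000, y=-0.004115: f=-1.124677 → y ← -0.004115 + 0.47·(-1.124677) = -0.532713
y(2.41) ≈ -0.5327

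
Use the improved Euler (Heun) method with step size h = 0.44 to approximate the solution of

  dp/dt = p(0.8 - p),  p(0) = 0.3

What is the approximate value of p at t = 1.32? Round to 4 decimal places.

Heun: k1 = f(t_n, p_n); k2 = f(t_n + h, p_n + h·k1); p_{n+1} = p_n + (h/2)·(k1 + k2).
t=0.000000, p=0.300000:
  k1 = f(0.000000, 0.300000) = 0.150000
  k2 = f(0.440000, 0.366000) = 0.158844
  p ← 0.300000 + (0.44/2)·(0.150000 + 0.158844) = 0.367946
t=0.440000, p=0.367946:
  k1 = f(0.440000, 0.367946) = 0.158973
  k2 = f(0.880000, 0.437894) = 0.158564
  p ← 0.367946 + (0.44/2)·(0.158973 + 0.158564) = 0.437804
t=0.880000, p=0.437804:
  k1 = f(0.880000, 0.437804) = 0.158571
  k2 = f(1.320000, 0.507575) = 0.148428
  p ← 0.437804 + (0.44/2)·(0.158571 + 0.148428) = 0.505343
p(1.32) ≈ 0.5053

0.5053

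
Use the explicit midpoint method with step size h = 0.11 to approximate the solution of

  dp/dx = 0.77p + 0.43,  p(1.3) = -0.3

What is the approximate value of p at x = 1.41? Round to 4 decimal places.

-0.2772

Midpoint: k1 = f(x_n, p_n); k2 = f(x_n + h/2, p_n + (h/2)·k1); p_{n+1} = p_n + h·k2.
x=1.300000, p=-0.300000:
  k1 = f(1.300000, -0.300000) = 0.199000
  k2 = f(1.355000, -0.289055) = 0.207428
  p ← -0.300000 + 0.11·0.207428 = -0.277183
p(1.41) ≈ -0.2772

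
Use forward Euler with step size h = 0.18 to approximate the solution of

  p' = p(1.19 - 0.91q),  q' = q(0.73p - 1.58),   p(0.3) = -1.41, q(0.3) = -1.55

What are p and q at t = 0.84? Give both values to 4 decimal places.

-3.5570, -0.1272

Euler on (p,q): p_{n+1} = p_n + h·p', q_{n+1} = q_n + h·q'.
0.300000: (-1.410000, -1.550000); f=(-3.666705, 4.044415) → (-2.070007, -0.822005)
0.480000: (-2.070007, -0.822005); f=(-4.011725, 2.540905) → (-2.792117, -0.364642)
0.660000: (-2.792117, -0.364642); f=(-4.249113, 1.319366) → (-3.556958, -0.127157)
(p(0.84), q(0.84)) ≈ (-3.5570, -0.1272)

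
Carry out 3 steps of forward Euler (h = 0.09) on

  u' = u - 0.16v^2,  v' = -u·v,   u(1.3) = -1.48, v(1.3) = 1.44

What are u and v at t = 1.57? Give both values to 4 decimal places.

Euler on (u,v): u_{n+1} = u_n + h·u', v_{n+1} = v_n + h·v'.
1.300000: (-1.480000, 1.440000); f=(-1.811776, 2.131200) → (-1.643060, 1.631808)
1.390000: (-1.643060, 1.631808); f=(-2.069107, 2.681158) → (-1.829280, 1.873112)
1.480000: (-1.829280, 1.873112); f=(-2.390647, 3.426446) → (-2.044438, 2.181492)
(u(1.57), v(1.57)) ≈ (-2.0444, 2.1815)

-2.0444, 2.1815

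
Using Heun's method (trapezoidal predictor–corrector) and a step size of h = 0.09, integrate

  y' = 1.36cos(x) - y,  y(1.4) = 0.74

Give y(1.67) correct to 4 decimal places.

Heun: k1 = f(x_n, y_n); k2 = f(x_n + h, y_n + h·k1); y_{n+1} = y_n + (h/2)·(k1 + k2).
x=1.400000, y=0.740000:
  k1 = f(1.400000, 0.740000) = -0.508845
  k2 = f(1.490000, 0.694204) = -0.584440
  y ← 0.740000 + (0.09/2)·(-0.508845 + (-0.584440)) = 0.690802
x=1.490000, y=0.690802:
  k1 = f(1.490000, 0.690802) = -0.581039
  k2 = f(1.580000, 0.638509) = -0.651026
  y ← 0.690802 + (0.09/2)·(-0.581039 + (-0.651026)) = 0.635359
x=1.580000, y=0.635359:
  k1 = f(1.580000, 0.635359) = -0.647876
  k2 = f(1.670000, 0.577050) = -0.711746
  y ← 0.635359 + (0.09/2)·(-0.647876 + (-0.711746)) = 0.574176
y(1.67) ≈ 0.5742

0.5742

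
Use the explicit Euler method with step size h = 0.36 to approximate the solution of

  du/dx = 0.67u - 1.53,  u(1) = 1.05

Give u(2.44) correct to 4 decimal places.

-0.6442

Euler: u_{n+1} = u_n + h·f(x_n, u_n).
x=1.000000, u=1.050000: f=-0.826500 → u ← 1.050000 + 0.36·(-0.826500) = 0.752460
x=1.360000, u=0.752460: f=-1.025852 → u ← 0.752460 + 0.36·(-1.025852) = 0.383153
x=1.720000, u=0.383153: f=-1.273287 → u ← 0.383153 + 0.36·(-1.273287) = -0.075230
x=2.080000, u=-0.075230: f=-1.580404 → u ← -0.075230 + 0.36·(-1.580404) = -0.644176
u(2.44) ≈ -0.6442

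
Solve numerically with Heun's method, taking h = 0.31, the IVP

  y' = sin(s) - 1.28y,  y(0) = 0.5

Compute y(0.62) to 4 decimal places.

0.3833

Heun: k1 = f(s_n, y_n); k2 = f(s_n + h, y_n + h·k1); y_{n+1} = y_n + (h/2)·(k1 + k2).
s=0.000000, y=0.500000:
  k1 = f(0.000000, 0.500000) = -0.640000
  k2 = f(0.310000, 0.301600) = -0.080989
  y ← 0.500000 + (0.31/2)·(-0.640000 + (-0.080989)) = 0.388247
s=0.310000, y=0.388247:
  k1 = f(0.310000, 0.388247) = -0.191897
  k2 = f(0.620000, 0.328759) = 0.160224
  y ← 0.388247 + (0.31/2)·(-0.191897 + 0.160224) = 0.383337
y(0.62) ≈ 0.3833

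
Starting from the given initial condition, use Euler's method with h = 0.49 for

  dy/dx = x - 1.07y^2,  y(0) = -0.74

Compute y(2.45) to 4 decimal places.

Euler: y_{n+1} = y_n + h·f(x_n, y_n).
x=0.000000, y=-0.740000: f=-0.585932 → y ← -0.740000 + 0.49·(-0.585932) = -1.027107
x=0.490000, y=-1.027107: f=-0.638795 → y ← -1.027107 + 0.49·(-0.638795) = -1.340116
x=0.980000, y=-1.340116: f=-0.941625 → y ← -1.340116 + 0.49·(-0.941625) = -1.801512
x=1.470000, y=-1.801512: f=-2.002627 → y ← -1.801512 + 0.49·(-2.002627) = -2.782799
x=1.960000, y=-2.782799: f=-6.326049 → y ← -2.782799 + 0.49·(-6.326049) = -5.882563
y(2.45) ≈ -5.8826

-5.8826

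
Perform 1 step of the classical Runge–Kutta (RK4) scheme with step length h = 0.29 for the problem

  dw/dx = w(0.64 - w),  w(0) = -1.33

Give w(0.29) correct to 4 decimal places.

-2.7664

RK4: k1 = f(x_n, w_n); k2 = f(x_n + h/2, w_n + (h/2)·k1); k3 = f(x_n + h/2, w_n + (h/2)·k2); k4 = f(x_n + h, w_n + h·k3); w_{n+1} = w_n + (h/6)·(k1 + 2k2 + 2k3 + k4).
x=0.000000, w=-1.330000:
  k1 = f(0.000000, -1.330000) = -2.620100
  k2 = f(0.145000, -1.709915) = -4.018153
  k3 = f(0.145000, -1.912632) = -4.882246
  k4 = f(0.290000, -2.745851) = -9.297045
  w ← -1.330000 + (0.29/6)·(k1 + 2k2 + 2k3 + k4) = -2.766367
w(0.29) ≈ -2.7664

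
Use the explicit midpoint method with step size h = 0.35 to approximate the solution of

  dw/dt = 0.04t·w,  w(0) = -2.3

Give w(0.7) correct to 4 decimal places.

-2.3226

Midpoint: k1 = f(t_n, w_n); k2 = f(t_n + h/2, w_n + (h/2)·k1); w_{n+1} = w_n + h·k2.
t=0.000000, w=-2.300000:
  k1 = f(0.000000, -2.300000) = 0.000000
  k2 = f(0.175000, -2.300000) = -0.016100
  w ← -2.300000 + 0.35·(-0.016100) = -2.305635
t=0.350000, w=-2.305635:
  k1 = f(0.350000, -2.305635) = -0.032279
  k2 = f(0.525000, -2.311284) = -0.048537
  w ← -2.305635 + 0.35·(-0.048537) = -2.322623
w(0.7) ≈ -2.3226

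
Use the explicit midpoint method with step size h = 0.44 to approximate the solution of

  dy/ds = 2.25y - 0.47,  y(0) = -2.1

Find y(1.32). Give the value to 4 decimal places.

-35.0107

Midpoint: k1 = f(s_n, y_n); k2 = f(s_n + h/2, y_n + (h/2)·k1); y_{n+1} = y_n + h·k2.
s=0.000000, y=-2.100000:
  k1 = f(0.000000, -2.100000) = -5.195000
  k2 = f(0.220000, -3.242900) = -7.766525
  y ← -2.100000 + 0.44·(-7.766525) = -5.517271
s=0.440000, y=-5.517271:
  k1 = f(0.440000, -5.517271) = -12.883860
  k2 = f(0.660000, -8.351720) = -19.261370
  y ← -5.517271 + 0.44·(-19.261370) = -13.992274
s=0.880000, y=-13.992274:
  k1 = f(0.880000, -13.992274) = -31.952616
  k2 = f(1.100000, -21.021850) = -47.769161
  y ← -13.992274 + 0.44·(-47.769161) = -35.010705
y(1.32) ≈ -35.0107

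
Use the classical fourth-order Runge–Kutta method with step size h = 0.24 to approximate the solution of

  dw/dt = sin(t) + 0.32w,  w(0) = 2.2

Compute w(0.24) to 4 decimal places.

2.4050

RK4: k1 = f(t_n, w_n); k2 = f(t_n + h/2, w_n + (h/2)·k1); k3 = f(t_n + h/2, w_n + (h/2)·k2); k4 = f(t_n + h, w_n + h·k3); w_{n+1} = w_n + (h/6)·(k1 + 2k2 + 2k3 + k4).
t=0.000000, w=2.200000:
  k1 = f(0.000000, 2.200000) = 0.704000
  k2 = f(0.120000, 2.284480) = 0.850746
  k3 = f(0.120000, 2.302089) = 0.856381
  k4 = f(0.240000, 2.405531) = 1.007473
  w ← 2.200000 + (0.24/6)·(k1 + 2k2 + 2k3 + k4) = 2.405029
w(0.24) ≈ 2.4050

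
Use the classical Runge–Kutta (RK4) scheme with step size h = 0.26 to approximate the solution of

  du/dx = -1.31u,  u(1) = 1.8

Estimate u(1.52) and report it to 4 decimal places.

RK4: k1 = f(x_n, u_n); k2 = f(x_n + h/2, u_n + (h/2)·k1); k3 = f(x_n + h/2, u_n + (h/2)·k2); k4 = f(x_n + h, u_n + h·k3); u_{n+1} = u_n + (h/6)·(k1 + 2k2 + 2k3 + k4).
x=1.000000, u=1.800000:
  k1 = f(1.000000, 1.800000) = -2.358000
  k2 = f(1.130000, 1.493460) = -1.956433
  k3 = f(1.130000, 1.545664) = -2.024820
  k4 = f(1.260000, 1.273547) = -1.668346
  u ← 1.800000 + (0.26/6)·(k1 + 2k2 + 2k3 + k4) = 1.280483
x=1.260000, u=1.280483:
  k1 = f(1.260000, 1.280483) = -1.677433
  k2 = f(1.390000, 1.062417) = -1.391766
  k3 = f(1.390000, 1.099554) = -1.440415
  k4 = f(1.520000, 0.905975) = -1.186828
  u ← 1.280483 + (0.26/6)·(k1 + 2k2 + 2k3 + k4) = 0.910909
u(1.52) ≈ 0.9109

0.9109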